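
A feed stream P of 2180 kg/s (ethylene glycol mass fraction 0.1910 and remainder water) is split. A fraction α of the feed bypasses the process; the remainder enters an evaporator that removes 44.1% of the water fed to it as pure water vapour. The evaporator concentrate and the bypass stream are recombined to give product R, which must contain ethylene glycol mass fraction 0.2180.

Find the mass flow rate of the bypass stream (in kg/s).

All 2180×0.191 = 416.38 kg/s of ethylene glycol reaches R, so R = 416.38/0.218 = 1910 kg/s and vapour = 270 kg/s.
The evaporator receives (1−α)·2180 of feed at 0.809 water and removes 0.441 of that water:
0.441×0.809×(1−α)×2180 = 270
(1−α) = 270/777.76 = 0.3472;  α = 0.6528.
Bypass flow = 0.6528×2180 = 1423.2 kg/s.

1423 kg/s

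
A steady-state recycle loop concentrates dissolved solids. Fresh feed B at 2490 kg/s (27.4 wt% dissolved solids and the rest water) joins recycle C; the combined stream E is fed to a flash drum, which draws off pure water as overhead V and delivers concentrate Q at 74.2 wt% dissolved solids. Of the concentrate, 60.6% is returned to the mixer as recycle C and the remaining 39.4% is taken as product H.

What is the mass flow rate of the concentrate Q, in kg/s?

Overall dissolved solids balance (none leaves overhead): dissolved solids in fresh feed = dissolved solids in product, i.e. 2490×0.274 = (1−0.606)·Q·0.742.
Q = 682.26/(0.742×0.394) = 2333.7 kg/s.

2334 kg/s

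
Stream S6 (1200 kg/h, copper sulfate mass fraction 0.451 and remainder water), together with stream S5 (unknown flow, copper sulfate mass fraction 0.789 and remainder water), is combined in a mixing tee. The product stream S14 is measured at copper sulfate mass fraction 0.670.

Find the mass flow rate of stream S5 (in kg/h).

Let S5 be the unknown flow. Total out = 1200 + S5.
copper sulfate balance: 541.2 + 0.789·S5 = 0.670·(1200 + S5)
(0.789 − 0.670)·S5 = 0.670×1200 − 541.2 = 262.8
S5 = 262.8 / 0.119 = 2208.4 kg/h

2208 kg/h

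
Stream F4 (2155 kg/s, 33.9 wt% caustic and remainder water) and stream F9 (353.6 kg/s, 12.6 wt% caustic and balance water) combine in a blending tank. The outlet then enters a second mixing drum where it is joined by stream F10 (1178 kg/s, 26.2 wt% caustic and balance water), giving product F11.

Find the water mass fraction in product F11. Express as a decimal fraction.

Overall, product flow = 3686.6 kg/s.
water in = 2155×0.661 + 353.6×0.874 + 1178×0.738 = 2602.9 kg/s.
water fraction in F11 = 0.7060.

0.7060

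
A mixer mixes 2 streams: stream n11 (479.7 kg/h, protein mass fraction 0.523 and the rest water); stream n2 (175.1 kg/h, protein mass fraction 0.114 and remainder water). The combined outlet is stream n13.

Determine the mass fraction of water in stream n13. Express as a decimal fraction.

0.586

Total flow out = 479.7 + 175.1 = 654.8 kg/h.
water in = 479.7×0.477 + 175.1×0.886 = 383.96 kg/h.
water mass fraction in n13 = 383.96/654.8 = 0.586.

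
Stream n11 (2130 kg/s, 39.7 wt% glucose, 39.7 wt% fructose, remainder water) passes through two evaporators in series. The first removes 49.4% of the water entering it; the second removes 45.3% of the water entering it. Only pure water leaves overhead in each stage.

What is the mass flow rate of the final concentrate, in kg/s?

water in feed = 2130×0.206 = 438.78 kg/s.
After stage 1: water left = (1−0.494)×438.78 = 222.02; stream total = 1913.2 kg/s.
After stage 2: water left = (1−0.453)×222.02 = 121.45; final concentrate = 1812.7 kg/s.

1813 kg/s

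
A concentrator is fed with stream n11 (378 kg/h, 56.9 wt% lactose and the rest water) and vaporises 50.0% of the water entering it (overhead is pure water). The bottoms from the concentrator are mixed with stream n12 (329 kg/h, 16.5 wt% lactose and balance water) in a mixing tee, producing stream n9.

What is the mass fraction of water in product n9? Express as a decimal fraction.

0.569

Vapour removed = 0.500×0.431×378 = 81.459 kg/h; concentrate = 296.54 kg/h.
water reaching the mixer = 81.459 (from concentrate) + 329×0.835 = 356.17 kg/h.
Product flow = 296.54 + 329 = 625.54 kg/h; water fraction = 0.569.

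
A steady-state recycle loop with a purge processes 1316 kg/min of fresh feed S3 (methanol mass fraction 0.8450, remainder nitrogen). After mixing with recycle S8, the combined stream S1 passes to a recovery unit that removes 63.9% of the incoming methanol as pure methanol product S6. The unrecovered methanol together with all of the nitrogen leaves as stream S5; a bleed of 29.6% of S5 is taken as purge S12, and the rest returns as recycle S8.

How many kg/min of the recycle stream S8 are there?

864.1 kg/min

nitrogen enters only via S3 and leaves only via the purge: 1316×0.155 = 0.296×(nitrogen in S5), and the recovery unit passes all nitrogen, so nitrogen in S1 = nitrogen in S5 = 689.12 kg/min.
methanol in S1: m_A = 1316×0.845 + (1−0.296)·(1−0.639)·m_A, so m_A = 1112/0.7459 = 1490.9 kg/min.
S5 = (1−0.639)×1490.9 + 689.12 = 1227.3 kg/min.
Recycle S8 = (1−0.296)×1227.3 = 864.05 kg/min.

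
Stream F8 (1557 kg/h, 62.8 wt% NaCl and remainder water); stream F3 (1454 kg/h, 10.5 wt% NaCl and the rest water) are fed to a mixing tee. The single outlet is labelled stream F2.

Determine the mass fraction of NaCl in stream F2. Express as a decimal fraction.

0.375

Total flow out = 1557 + 1454 = 3011 kg/h.
NaCl in = 1557×0.628 + 1454×0.105 = 1130.5 kg/h.
NaCl mass fraction in F2 = 1130.5/3011 = 0.375.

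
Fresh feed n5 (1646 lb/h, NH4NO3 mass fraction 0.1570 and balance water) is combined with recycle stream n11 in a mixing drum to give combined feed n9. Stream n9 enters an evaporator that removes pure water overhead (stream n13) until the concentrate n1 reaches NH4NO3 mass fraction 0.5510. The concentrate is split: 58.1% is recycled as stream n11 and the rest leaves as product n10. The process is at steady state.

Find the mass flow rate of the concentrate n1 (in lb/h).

Overall NH4NO3 balance (none leaves overhead): NH4NO3 in fresh feed = NH4NO3 in product, i.e. 1646×0.157 = (1−0.581)·n1·0.551.
n1 = 258.42/(0.551×0.419) = 1119.3 lb/h.

1119 lb/h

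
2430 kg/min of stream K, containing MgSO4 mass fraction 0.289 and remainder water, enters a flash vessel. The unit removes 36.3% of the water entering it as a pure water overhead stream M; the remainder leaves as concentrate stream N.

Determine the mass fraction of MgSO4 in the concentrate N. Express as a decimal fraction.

0.390

MgSO4 is not removed: 2430×0.289 = 702.27 kg/min of MgSO4 enters N.
water entering = 2430×0.711 = 1727.7 kg/min; overhead removed = 0.363×1727.7 = 627.17 kg/min.
Concentrate = 2430 − 627.17 = 1802.8 kg/min.
Mass fraction = 702.27/1802.8 = 0.390.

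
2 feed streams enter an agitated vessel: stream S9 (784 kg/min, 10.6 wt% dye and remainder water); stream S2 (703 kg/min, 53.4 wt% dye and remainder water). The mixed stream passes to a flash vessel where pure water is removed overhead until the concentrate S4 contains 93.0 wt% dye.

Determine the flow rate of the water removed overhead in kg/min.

dye entering = 784×0.106 + 703×0.534 = 458.51 kg/min.
All dye reports to S4, so S4 = 458.51/0.930 = 493.02 kg/min.
Total feed = 1487 kg/min; overhead = 1487 − 493.02 = 993.98 kg/min.

994 kg/min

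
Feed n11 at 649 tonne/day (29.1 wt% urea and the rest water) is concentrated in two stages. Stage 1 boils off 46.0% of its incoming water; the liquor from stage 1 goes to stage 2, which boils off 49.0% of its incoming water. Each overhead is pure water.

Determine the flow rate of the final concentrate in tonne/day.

315.6 tonne/day

water in feed = 649×0.709 = 460.14 tonne/day.
After stage 1: water left = (1−0.460)×460.14 = 248.48; stream total = 437.34 tonne/day.
After stage 2: water left = (1−0.490)×248.48 = 126.72; final concentrate = 315.58 tonne/day.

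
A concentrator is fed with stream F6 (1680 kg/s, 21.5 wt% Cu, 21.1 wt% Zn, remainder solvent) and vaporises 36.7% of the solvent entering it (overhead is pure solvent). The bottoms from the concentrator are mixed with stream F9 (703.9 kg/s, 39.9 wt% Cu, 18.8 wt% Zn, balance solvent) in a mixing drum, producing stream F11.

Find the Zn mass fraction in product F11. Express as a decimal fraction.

0.240

Vapour removed = 0.367×0.574×1680 = 353.91 kg/s; concentrate = 1326.1 kg/s.
Zn reaching the mixer = 354.48 (from concentrate) + 703.9×0.188 = 486.81 kg/s.
Product flow = 1326.1 + 703.9 = 2030 kg/s; Zn fraction = 0.240.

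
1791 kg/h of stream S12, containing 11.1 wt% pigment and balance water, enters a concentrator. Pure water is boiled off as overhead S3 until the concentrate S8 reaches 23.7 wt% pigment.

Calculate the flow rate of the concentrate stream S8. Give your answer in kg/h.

838.8 kg/h

pigment is conserved: 1791×0.111 = 198.8 kg/h all reports to the concentrate.
Concentrate = 198.8/(target fraction) = 838.82 kg/h.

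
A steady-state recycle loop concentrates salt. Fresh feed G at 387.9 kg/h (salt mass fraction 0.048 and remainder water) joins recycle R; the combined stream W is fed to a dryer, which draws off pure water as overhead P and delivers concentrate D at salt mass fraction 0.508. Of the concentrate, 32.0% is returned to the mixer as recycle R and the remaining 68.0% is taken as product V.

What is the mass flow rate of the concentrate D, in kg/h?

Overall salt balance (none leaves overhead): salt in fresh feed = salt in product, i.e. 387.9×0.048 = (1−0.320)·D·0.508.
D = 18.619/(0.508×0.680) = 53.9 kg/h.

53.9 kg/h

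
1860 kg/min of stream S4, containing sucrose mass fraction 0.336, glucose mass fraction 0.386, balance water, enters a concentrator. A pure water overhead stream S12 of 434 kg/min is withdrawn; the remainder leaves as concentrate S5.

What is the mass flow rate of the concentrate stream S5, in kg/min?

1426 kg/min

Concentrate = 1860 − 434 = 1426 kg/min.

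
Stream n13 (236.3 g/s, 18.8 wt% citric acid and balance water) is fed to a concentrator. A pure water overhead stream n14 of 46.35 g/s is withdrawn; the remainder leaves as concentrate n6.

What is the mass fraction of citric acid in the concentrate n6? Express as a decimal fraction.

citric acid is not removed: 236.3×0.188 = 44.424 g/s of citric acid enters n6.
Concentrate = 236.3 − 46.35 = 189.95 g/s.
Mass fraction = 44.424/189.95 = 0.2339.

0.2339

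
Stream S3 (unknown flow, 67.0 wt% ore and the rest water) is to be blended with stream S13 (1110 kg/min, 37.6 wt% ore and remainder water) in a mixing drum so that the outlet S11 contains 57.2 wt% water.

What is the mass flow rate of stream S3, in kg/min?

238.5 kg/min

Let S3 be the unknown flow. Total out = 1110 + S3.
water balance: 692.64 + 0.330·S3 = 0.572·(1110 + S3)
(0.330 − 0.572)·S3 = 0.572×1110 − 692.64 = -57.72
S3 = -57.72 / -0.242 = 238.51 kg/min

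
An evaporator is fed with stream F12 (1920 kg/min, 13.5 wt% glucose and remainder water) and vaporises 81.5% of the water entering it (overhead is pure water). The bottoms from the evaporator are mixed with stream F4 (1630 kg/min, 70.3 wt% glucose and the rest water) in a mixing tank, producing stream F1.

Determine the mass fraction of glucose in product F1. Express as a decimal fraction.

Vapour removed = 0.815×0.865×1920 = 1353.6 kg/min; concentrate = 566.45 kg/min.
glucose reaching the mixer = 259.2 (from concentrate) + 1630×0.703 = 1405.1 kg/min.
Product flow = 566.45 + 1630 = 2196.4 kg/min; glucose fraction = 0.640.

0.640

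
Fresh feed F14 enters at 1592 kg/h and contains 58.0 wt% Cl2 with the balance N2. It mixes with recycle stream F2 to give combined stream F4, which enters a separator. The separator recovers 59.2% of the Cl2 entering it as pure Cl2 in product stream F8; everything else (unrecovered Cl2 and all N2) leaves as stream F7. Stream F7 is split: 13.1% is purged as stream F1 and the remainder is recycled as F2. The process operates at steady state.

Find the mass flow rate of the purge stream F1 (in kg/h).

N2 enters only via F14 and leaves only via the purge: 1592×0.420 = 0.131×(N2 in F7), and the separator passes all N2, so N2 in F4 = N2 in F7 = 5104.1 kg/h.
Cl2 in F4: m_A = 1592×0.580 + (1−0.131)·(1−0.592)·m_A, so m_A = 923.36/0.6454 = 1430.6 kg/h.
F7 = (1−0.592)×1430.6 + 5104.1 = 5687.8 kg/h.
Purge F1 = 0.131×5687.8 = 745.1 kg/h.

745.1 kg/h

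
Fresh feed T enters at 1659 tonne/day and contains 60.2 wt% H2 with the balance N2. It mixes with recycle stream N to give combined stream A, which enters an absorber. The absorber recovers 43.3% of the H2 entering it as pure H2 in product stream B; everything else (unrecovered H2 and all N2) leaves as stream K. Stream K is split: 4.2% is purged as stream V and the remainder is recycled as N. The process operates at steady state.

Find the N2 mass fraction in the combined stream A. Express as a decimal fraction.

N2 enters only via T and leaves only via the purge: 1659×0.398 = 0.042×(N2 in K), and the absorber passes all N2, so N2 in A = N2 in K = 15721 tonne/day.
H2 in A: m_A = 1659×0.602 + (1−0.042)·(1−0.433)·m_A, so m_A = 998.72/0.4568 = 2186.3 tonne/day.
A = 2186.3 + 15721 = 17907 tonne/day.
N2 fraction in A = 15721/17907 = 0.878.

0.878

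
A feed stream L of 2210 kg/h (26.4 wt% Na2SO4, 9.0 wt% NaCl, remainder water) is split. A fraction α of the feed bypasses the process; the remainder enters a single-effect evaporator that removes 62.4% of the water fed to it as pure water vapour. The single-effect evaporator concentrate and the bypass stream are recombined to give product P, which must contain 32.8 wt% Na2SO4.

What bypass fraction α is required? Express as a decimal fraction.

All 2210×0.264 = 583.44 kg/h of Na2SO4 reaches P, so P = 583.44/0.328 = 1778.8 kg/h and vapour = 431.22 kg/h.
The evaporator receives (1−α)·2210 of feed at 0.646 water and removes 0.624 of that water:
0.624×0.646×(1−α)×2210 = 431.22
(1−α) = 431.22/890.86 = 0.4840;  α = 0.5160.

0.516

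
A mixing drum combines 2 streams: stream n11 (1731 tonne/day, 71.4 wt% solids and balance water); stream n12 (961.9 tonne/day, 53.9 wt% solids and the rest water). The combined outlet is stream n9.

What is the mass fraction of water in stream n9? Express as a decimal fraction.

0.349

Total flow out = 1731 + 961.9 = 2692.9 tonne/day.
water in = 1731×0.286 + 961.9×0.461 = 938.5 tonne/day.
water mass fraction in n9 = 938.5/2692.9 = 0.349.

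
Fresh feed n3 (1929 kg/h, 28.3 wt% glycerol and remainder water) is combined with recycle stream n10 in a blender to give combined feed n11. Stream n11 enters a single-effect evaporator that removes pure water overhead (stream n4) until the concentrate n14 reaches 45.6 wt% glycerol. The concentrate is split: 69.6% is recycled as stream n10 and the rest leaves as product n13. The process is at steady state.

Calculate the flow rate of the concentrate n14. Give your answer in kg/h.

Overall glycerol balance (none leaves overhead): glycerol in fresh feed = glycerol in product, i.e. 1929×0.283 = (1−0.696)·n14·0.456.
n14 = 545.91/(0.456×0.304) = 3938 kg/h.

3938 kg/h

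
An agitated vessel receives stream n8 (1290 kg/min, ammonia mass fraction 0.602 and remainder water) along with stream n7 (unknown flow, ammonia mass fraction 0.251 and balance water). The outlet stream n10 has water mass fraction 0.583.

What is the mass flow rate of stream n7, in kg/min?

Let n7 be the unknown flow. Total out = 1290 + n7.
water balance: 513.42 + 0.749·n7 = 0.583·(1290 + n7)
(0.749 − 0.583)·n7 = 0.583×1290 − 513.42 = 238.65
n7 = 238.65 / 0.166 = 1437.7 kg/min

1438 kg/min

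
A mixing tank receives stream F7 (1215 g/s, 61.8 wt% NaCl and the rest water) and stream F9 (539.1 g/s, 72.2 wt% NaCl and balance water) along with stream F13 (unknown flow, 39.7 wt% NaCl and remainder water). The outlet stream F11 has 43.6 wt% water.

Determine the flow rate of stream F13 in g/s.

Let F13 be the unknown flow. Total out = 1754.1 + F13.
water balance: 614 + 0.603·F13 = 0.436·(1754.1 + F13)
(0.603 − 0.436)·F13 = 0.436×1754.1 − 614 = 150.79
F13 = 150.79 / 0.167 = 902.92 g/s

902.9 g/s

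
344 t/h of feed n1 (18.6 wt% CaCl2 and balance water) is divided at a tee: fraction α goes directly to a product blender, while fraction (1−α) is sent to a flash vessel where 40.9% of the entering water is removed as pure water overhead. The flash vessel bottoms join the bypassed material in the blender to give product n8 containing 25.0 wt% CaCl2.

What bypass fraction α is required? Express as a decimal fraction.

0.231

All 344×0.186 = 63.984 t/h of CaCl2 reaches n8, so n8 = 63.984/0.250 = 255.94 t/h and vapour = 88.064 t/h.
The evaporator receives (1−α)·344 of feed at 0.814 water and removes 0.409 of that water:
0.409×0.814×(1−α)×344 = 88.064
(1−α) = 88.064/114.53 = 0.7689;  α = 0.2311.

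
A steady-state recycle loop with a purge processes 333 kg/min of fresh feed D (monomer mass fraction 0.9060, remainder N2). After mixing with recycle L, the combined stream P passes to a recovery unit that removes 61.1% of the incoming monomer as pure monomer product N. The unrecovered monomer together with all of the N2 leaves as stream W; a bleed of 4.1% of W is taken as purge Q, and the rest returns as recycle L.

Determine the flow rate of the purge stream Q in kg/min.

38.98 kg/min

N2 enters only via D and leaves only via the purge: 333×0.094 = 0.041×(N2 in W), and the recovery unit passes all N2, so N2 in P = N2 in W = 763.46 kg/min.
monomer in P: m_A = 333×0.906 + (1−0.041)·(1−0.611)·m_A, so m_A = 301.7/0.6269 = 481.22 kg/min.
W = (1−0.611)×481.22 + 763.46 = 950.66 kg/min.
Purge Q = 0.041×950.66 = 38.977 kg/min.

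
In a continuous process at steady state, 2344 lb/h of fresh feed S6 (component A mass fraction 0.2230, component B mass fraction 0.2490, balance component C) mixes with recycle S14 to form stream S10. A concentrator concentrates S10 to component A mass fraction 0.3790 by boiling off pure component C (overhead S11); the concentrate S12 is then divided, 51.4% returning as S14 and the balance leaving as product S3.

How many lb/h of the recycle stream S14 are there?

1459 lb/h

Overall component A balance (none leaves overhead): component A in fresh feed = component A in product, i.e. 2344×0.223 = (1−0.514)·S12·0.379.
S12 = 522.71/(0.379×0.486) = 2837.8 lb/h.
Recycle S14 = 0.514×2837.8 = 1458.6 lb/h.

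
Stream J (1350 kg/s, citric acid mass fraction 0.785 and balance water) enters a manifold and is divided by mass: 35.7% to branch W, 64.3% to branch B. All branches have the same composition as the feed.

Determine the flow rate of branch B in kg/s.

Branch B flow = 0.643×1350 = 868.05 kg/s.

868.1 kg/s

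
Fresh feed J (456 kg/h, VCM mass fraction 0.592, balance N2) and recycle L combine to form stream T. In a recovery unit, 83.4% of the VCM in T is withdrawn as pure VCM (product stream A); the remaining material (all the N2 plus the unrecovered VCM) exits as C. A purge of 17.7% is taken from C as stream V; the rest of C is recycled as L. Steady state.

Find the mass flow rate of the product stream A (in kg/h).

VCM in T: m_A = 456×0.592 + (1−0.177)·(1−0.834)·m_A, so m_A = 269.95/0.8634 = 312.67 kg/h.
Product A = 0.834×312.67 = 260.77 kg/h.

260.8 kg/h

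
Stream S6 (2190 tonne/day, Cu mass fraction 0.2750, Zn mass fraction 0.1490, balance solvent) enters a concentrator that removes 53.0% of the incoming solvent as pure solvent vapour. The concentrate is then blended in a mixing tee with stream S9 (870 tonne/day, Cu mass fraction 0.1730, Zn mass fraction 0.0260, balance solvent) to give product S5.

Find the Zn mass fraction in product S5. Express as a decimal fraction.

0.1459

Vapour removed = 0.530×0.576×2190 = 668.56 tonne/day; concentrate = 1521.4 tonne/day.
Zn reaching the mixer = 326.31 (from concentrate) + 870×0.026 = 348.93 tonne/day.
Product flow = 1521.4 + 870 = 2391.4 tonne/day; Zn fraction = 0.1459.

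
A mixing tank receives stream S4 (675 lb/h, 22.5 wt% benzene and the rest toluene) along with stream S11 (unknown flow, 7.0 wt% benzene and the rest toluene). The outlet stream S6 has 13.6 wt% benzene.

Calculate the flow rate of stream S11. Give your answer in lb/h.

Let S11 be the unknown flow. Total out = 675 + S11.
benzene balance: 151.88 + 0.070·S11 = 0.136·(675 + S11)
(0.070 − 0.136)·S11 = 0.136×675 − 151.88 = -60.075
S11 = -60.075 / -0.066 = 910.23 lb/h

910.2 lb/h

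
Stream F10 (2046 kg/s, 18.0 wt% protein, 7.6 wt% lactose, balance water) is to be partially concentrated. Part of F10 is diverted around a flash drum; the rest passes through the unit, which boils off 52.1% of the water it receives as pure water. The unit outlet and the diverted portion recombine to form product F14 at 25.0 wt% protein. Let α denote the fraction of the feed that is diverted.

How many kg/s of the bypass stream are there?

All 2046×0.180 = 368.28 kg/s of protein reaches F14, so F14 = 368.28/0.250 = 1473.1 kg/s and vapour = 572.88 kg/s.
The evaporator receives (1−α)·2046 of feed at 0.744 water and removes 0.521 of that water:
0.521×0.744×(1−α)×2046 = 572.88
(1−α) = 572.88/793.08 = 0.7223;  α = 0.2777.
Bypass flow = 0.2777×2046 = 568.07 kg/s.

568.1 kg/s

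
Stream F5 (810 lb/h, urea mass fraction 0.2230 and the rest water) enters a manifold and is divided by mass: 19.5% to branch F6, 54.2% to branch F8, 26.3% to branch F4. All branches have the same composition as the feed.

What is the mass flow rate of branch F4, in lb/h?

Branch F4 flow = 0.263×810 = 213.03 lb/h.

213 lb/h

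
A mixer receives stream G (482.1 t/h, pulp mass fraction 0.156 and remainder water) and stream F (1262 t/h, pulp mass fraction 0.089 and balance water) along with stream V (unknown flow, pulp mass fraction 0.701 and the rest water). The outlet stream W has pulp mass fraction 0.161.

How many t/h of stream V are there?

172.7 t/h

Let V be the unknown flow. Total out = 1744.1 + V.
pulp balance: 187.53 + 0.701·V = 0.161·(1744.1 + V)
(0.701 − 0.161)·V = 0.161×1744.1 − 187.53 = 93.274
V = 93.274 / 0.540 = 172.73 t/h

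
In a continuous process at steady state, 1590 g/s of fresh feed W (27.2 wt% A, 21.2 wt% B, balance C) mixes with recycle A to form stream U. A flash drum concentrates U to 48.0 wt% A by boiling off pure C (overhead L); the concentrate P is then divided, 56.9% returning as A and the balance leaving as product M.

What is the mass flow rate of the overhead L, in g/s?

689 g/s

Overall A balance (none leaves overhead): A in fresh feed = A in product, i.e. 1590×0.272 = (1−0.569)·P·0.480.
P = 432.48/(0.480×0.431) = 2090.5 g/s.
Recycle A = 0.569×2090.5 = 1189.5 g/s.
Combined feed U = 1590 + 1189.5 = 2779.5 g/s.
Overhead L = U − P = 2779.5 − 2090.5 = 689 g/s.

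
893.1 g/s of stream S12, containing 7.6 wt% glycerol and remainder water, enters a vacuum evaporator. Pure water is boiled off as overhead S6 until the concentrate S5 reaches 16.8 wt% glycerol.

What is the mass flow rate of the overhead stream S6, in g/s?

glycerol is conserved: 893.1×0.076 = 67.876 g/s all reports to the concentrate.
Concentrate = 67.876/(target fraction) = 404.02 g/s.
Overhead = 893.1 − 404.02 = 489.08 g/s.

489.1 g/s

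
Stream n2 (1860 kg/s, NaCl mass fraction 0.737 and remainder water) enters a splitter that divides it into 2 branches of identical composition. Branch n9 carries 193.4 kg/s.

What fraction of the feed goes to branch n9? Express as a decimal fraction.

Fraction to n9 = 193.4/1860 = 0.1040.

0.104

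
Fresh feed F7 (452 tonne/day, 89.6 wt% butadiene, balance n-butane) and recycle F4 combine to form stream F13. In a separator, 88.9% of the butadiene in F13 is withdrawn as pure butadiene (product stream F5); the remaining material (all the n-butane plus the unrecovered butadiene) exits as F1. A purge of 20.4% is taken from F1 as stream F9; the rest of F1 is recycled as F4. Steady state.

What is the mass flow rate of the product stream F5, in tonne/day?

394.9 tonne/day

butadiene in F13: m_A = 452×0.896 + (1−0.204)·(1−0.889)·m_A, so m_A = 404.99/0.9116 = 444.24 tonne/day.
Product F5 = 0.889×444.24 = 394.93 tonne/day.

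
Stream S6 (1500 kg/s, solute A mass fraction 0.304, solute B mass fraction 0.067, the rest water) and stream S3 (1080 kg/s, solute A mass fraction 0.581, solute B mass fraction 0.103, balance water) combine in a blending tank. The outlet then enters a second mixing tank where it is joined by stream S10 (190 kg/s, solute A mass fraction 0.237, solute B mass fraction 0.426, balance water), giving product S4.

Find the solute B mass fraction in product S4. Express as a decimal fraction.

0.106

Overall, product flow = 2770 kg/s.
solute B in = 1500×0.067 + 1080×0.103 + 190×0.426 = 292.68 kg/s.
solute B fraction in S4 = 0.106.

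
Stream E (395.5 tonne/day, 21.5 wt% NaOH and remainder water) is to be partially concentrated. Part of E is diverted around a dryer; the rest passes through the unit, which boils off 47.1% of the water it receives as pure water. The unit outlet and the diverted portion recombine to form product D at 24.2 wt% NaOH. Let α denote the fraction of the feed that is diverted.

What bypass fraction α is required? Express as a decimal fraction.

0.698

All 395.5×0.215 = 85.032 tonne/day of NaOH reaches D, so D = 85.032/0.242 = 351.37 tonne/day and vapour = 44.126 tonne/day.
The evaporator receives (1−α)·395.5 of feed at 0.785 water and removes 0.471 of that water:
0.471×0.785×(1−α)×395.5 = 44.126
(1−α) = 44.126/146.23 = 0.3018;  α = 0.6982.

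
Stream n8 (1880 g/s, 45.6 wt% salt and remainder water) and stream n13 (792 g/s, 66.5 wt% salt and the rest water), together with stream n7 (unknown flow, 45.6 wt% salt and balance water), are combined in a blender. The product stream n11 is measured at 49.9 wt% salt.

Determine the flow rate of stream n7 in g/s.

Let n7 be the unknown flow. Total out = 2672 + n7.
salt balance: 1384 + 0.456·n7 = 0.499·(2672 + n7)
(0.456 − 0.499)·n7 = 0.499×2672 − 1384 = -50.632
n7 = -50.632 / -0.043 = 1177.5 g/s

1177 g/s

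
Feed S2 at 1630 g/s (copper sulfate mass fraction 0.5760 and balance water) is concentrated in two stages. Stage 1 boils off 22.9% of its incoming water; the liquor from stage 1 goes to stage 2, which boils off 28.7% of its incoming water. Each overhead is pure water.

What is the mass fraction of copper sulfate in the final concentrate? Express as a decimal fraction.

water in feed = 1630×0.424 = 691.12 g/s.
After stage 1: water left = (1−0.229)×691.12 = 532.85; stream total = 1471.7 g/s.
After stage 2: water left = (1−0.287)×532.85 = 379.92; final concentrate = 1318.8 g/s.
copper sulfate fraction = 938.88/1318.8 = 0.7119.

0.7119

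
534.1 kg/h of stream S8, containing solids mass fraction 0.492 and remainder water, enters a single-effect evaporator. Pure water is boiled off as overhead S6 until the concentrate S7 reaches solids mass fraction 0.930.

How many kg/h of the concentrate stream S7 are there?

solids is conserved: 534.1×0.492 = 262.78 kg/h all reports to the concentrate.
Concentrate = 262.78/(target fraction) = 282.56 kg/h.

282.6 kg/h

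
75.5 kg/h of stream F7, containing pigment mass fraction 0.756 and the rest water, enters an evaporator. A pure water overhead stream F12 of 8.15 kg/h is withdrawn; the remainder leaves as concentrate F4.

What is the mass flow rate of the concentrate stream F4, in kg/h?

Concentrate = 75.5 − 8.15 = 67.35 kg/h.

67.35 kg/h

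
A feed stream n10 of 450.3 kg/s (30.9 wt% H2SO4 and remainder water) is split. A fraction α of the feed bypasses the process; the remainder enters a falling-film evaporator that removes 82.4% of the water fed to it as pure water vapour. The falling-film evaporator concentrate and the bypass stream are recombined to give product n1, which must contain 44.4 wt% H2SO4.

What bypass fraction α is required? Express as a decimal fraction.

0.466

All 450.3×0.309 = 139.14 kg/s of H2SO4 reaches n1, so n1 = 139.14/0.444 = 313.38 kg/s and vapour = 136.92 kg/s.
The evaporator receives (1−α)·450.3 of feed at 0.691 water and removes 0.824 of that water:
0.824×0.691×(1−α)×450.3 = 136.92
(1−α) = 136.92/256.39 = 0.5340;  α = 0.4660.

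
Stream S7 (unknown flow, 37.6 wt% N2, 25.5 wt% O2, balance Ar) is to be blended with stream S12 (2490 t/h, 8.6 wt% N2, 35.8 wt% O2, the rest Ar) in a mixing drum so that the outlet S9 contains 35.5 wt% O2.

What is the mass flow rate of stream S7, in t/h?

Let S7 be the unknown flow. Total out = 2490 + S7.
O2 balance: 891.42 + 0.255·S7 = 0.355·(2490 + S7)
(0.255 − 0.355)·S7 = 0.355×2490 − 891.42 = -7.47
S7 = -7.47 / -0.100 = 74.7 t/h

74.7 t/h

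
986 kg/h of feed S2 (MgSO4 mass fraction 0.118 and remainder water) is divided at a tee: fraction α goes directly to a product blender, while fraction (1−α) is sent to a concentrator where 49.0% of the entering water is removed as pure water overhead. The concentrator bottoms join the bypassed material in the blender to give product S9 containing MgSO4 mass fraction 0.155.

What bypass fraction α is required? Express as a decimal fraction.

All 986×0.118 = 116.35 kg/h of MgSO4 reaches S9, so S9 = 116.35/0.155 = 750.63 kg/h and vapour = 235.37 kg/h.
The evaporator receives (1−α)·986 of feed at 0.882 water and removes 0.490 of that water:
0.490×0.882×(1−α)×986 = 235.37
(1−α) = 235.37/426.13 = 0.5523;  α = 0.4477.

0.448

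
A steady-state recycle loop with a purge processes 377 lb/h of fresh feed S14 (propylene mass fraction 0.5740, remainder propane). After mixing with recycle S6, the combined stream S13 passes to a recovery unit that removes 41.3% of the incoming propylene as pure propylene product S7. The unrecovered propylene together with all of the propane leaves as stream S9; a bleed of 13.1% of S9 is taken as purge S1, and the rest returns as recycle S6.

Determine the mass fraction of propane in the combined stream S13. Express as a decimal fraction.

propane enters only via S14 and leaves only via the purge: 377×0.426 = 0.131×(propane in S9), and the recovery unit passes all propane, so propane in S13 = propane in S9 = 1226 lb/h.
propylene in S13: m_A = 377×0.574 + (1−0.131)·(1−0.413)·m_A, so m_A = 216.4/0.4899 = 441.72 lb/h.
S13 = 441.72 + 1226 = 1667.7 lb/h.
propane fraction in S13 = 1226/1667.7 = 0.7351.

0.7351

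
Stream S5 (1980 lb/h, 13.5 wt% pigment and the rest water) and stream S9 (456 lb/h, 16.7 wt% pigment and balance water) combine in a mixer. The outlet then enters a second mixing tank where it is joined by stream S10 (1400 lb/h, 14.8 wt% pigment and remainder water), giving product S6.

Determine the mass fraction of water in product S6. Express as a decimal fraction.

0.8565

Overall, product flow = 3836 lb/h.
water in = 1980×0.865 + 456×0.833 + 1400×0.852 = 3285.3 lb/h.
water fraction in S6 = 0.8565.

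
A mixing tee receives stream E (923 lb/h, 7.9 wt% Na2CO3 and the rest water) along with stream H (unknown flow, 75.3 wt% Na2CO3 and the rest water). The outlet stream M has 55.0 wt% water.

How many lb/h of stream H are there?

Let H be the unknown flow. Total out = 923 + H.
water balance: 850.08 + 0.247·H = 0.550·(923 + H)
(0.247 − 0.550)·H = 0.550×923 − 850.08 = -342.43
H = -342.43 / -0.303 = 1130.1 lb/h

1130 lb/h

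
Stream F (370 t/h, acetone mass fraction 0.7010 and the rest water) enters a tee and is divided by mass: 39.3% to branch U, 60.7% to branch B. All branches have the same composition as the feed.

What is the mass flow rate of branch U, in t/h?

Branch U flow = 0.393×370 = 145.41 t/h.

145.4 t/h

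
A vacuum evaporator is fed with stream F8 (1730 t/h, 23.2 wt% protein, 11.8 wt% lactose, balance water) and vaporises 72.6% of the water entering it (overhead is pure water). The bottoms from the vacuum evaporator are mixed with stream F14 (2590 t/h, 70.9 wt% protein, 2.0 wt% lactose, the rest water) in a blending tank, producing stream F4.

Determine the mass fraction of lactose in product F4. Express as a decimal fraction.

Vapour removed = 0.726×0.650×1730 = 816.39 t/h; concentrate = 913.61 t/h.
lactose reaching the mixer = 204.14 (from concentrate) + 2590×0.020 = 255.94 t/h.
Product flow = 913.61 + 2590 = 3503.6 t/h; lactose fraction = 0.073.

0.073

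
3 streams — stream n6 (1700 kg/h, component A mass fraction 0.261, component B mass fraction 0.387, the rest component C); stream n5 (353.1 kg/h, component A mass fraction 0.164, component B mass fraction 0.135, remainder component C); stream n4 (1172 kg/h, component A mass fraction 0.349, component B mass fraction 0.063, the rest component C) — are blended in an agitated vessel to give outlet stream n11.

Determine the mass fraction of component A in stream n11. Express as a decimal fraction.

Total flow out = 1700 + 353.1 + 1172 = 3225.1 kg/h.
component A in = 1700×0.261 + 353.1×0.164 + 1172×0.349 = 910.64 kg/h.
component A mass fraction in n11 = 910.64/3225.1 = 0.282.

0.282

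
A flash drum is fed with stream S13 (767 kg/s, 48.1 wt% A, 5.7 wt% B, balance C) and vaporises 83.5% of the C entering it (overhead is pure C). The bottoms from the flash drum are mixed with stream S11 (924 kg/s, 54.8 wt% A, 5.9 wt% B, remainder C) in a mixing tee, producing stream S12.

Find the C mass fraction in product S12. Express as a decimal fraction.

Vapour removed = 0.835×0.462×767 = 295.89 kg/s; concentrate = 471.11 kg/s.
C reaching the mixer = 58.468 (from concentrate) + 924×0.393 = 421.6 kg/s.
Product flow = 471.11 + 924 = 1395.1 kg/s; C fraction = 0.302.

0.302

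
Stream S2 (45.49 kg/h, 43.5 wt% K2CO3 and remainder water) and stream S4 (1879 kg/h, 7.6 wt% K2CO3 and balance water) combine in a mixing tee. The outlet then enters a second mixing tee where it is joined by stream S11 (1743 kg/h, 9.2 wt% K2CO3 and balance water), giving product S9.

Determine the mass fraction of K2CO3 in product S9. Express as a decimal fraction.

0.0881

Overall, product flow = 3667.5 kg/h.
K2CO3 in = 45.49×0.435 + 1879×0.076 + 1743×0.092 = 322.95 kg/h.
K2CO3 fraction in S9 = 0.0881.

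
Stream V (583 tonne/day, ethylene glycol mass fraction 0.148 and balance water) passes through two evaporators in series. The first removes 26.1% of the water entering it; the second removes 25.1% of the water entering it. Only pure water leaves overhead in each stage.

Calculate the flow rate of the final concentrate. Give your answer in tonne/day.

water in feed = 583×0.852 = 496.72 tonne/day.
After stage 1: water left = (1−0.261)×496.72 = 367.07; stream total = 453.36 tonne/day.
After stage 2: water left = (1−0.251)×367.07 = 274.94; final concentrate = 361.22 tonne/day.

361.2 tonne/day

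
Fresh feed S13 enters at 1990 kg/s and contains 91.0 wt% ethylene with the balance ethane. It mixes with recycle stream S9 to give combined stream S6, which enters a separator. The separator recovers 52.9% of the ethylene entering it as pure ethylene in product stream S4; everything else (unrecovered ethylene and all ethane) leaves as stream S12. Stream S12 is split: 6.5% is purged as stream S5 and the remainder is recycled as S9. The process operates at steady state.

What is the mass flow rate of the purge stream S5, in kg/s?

278.2 kg/s

ethane enters only via S13 and leaves only via the purge: 1990×0.090 = 0.065×(ethane in S12), and the separator passes all ethane, so ethane in S6 = ethane in S12 = 2755.4 kg/s.
ethylene in S6: m_A = 1990×0.910 + (1−0.065)·(1−0.529)·m_A, so m_A = 1810.9/0.5596 = 3236 kg/s.
S12 = (1−0.529)×3236 + 2755.4 = 4279.5 kg/s.
Purge S5 = 0.065×4279.5 = 278.17 kg/s.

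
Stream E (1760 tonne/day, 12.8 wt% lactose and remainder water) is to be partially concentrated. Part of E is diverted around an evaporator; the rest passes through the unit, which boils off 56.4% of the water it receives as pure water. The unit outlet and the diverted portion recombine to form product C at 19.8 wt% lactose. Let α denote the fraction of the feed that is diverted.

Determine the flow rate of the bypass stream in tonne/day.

494.8 tonne/day

All 1760×0.128 = 225.28 tonne/day of lactose reaches C, so C = 225.28/0.198 = 1137.8 tonne/day and vapour = 622.22 tonne/day.
The evaporator receives (1−α)·1760 of feed at 0.872 water and removes 0.564 of that water:
0.564×0.872×(1−α)×1760 = 622.22
(1−α) = 622.22/865.58 = 0.7188;  α = 0.2812.
Bypass flow = 0.2812×1760 = 494.83 tonne/day.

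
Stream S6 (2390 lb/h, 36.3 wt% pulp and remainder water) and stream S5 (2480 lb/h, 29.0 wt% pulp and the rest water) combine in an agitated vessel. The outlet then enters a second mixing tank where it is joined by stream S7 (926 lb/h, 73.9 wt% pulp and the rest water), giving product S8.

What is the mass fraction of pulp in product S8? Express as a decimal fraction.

0.3918

Overall, product flow = 5796 lb/h.
pulp in = 2390×0.363 + 2480×0.290 + 926×0.739 = 2271.1 lb/h.
pulp fraction in S8 = 0.3918.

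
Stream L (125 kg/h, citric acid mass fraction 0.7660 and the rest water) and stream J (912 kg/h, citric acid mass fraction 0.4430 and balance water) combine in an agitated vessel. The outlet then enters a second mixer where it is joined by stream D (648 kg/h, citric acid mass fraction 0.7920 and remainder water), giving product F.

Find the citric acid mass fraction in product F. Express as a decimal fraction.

Overall, product flow = 1685 kg/h.
citric acid in = 125×0.766 + 912×0.443 + 648×0.792 = 1013 kg/h.
citric acid fraction in F = 0.6012.

0.6012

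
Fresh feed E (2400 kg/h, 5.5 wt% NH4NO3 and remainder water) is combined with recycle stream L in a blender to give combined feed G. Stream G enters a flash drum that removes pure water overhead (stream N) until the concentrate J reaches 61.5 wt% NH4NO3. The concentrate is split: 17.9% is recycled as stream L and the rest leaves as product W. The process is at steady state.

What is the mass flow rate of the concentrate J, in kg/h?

Overall NH4NO3 balance (none leaves overhead): NH4NO3 in fresh feed = NH4NO3 in product, i.e. 2400×0.055 = (1−0.179)·J·0.615.
J = 132/(0.615×0.821) = 261.43 kg/h.

261.4 kg/h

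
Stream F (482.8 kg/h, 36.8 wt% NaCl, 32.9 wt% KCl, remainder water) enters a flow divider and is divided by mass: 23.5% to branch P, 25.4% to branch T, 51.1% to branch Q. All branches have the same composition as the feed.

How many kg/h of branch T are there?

Branch T flow = 0.254×482.8 = 122.63 kg/h.

122.6 kg/h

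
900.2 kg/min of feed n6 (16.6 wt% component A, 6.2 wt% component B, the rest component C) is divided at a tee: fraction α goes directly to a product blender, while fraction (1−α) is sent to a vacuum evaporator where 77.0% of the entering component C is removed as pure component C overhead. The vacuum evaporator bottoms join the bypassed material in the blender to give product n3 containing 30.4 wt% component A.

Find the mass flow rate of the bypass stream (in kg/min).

212.8 kg/min

All 900.2×0.166 = 149.43 kg/min of component A reaches n3, so n3 = 149.43/0.304 = 491.56 kg/min and vapour = 408.64 kg/min.
The evaporator receives (1−α)·900.2 of feed at 0.772 component C and removes 0.770 of that component C:
0.770×0.772×(1−α)×900.2 = 408.64
(1−α) = 408.64/535.11 = 0.7637;  α = 0.2363.
Bypass flow = 0.2363×900.2 = 212.76 kg/min.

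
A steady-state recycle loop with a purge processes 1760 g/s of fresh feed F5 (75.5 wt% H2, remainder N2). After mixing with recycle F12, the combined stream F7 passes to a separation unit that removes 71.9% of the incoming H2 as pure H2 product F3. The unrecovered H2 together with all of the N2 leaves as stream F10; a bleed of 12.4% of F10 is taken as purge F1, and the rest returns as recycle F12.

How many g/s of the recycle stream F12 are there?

3480 g/s

N2 enters only via F5 and leaves only via the purge: 1760×0.245 = 0.124×(N2 in F10), and the separation unit passes all N2, so N2 in F7 = N2 in F10 = 3477.4 g/s.
H2 in F7: m_A = 1760×0.755 + (1−0.124)·(1−0.719)·m_A, so m_A = 1328.8/0.7538 = 1762.7 g/s.
F10 = (1−0.719)×1762.7 + 3477.4 = 3972.7 g/s.
Recycle F12 = (1−0.124)×3972.7 = 3480.1 g/s.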